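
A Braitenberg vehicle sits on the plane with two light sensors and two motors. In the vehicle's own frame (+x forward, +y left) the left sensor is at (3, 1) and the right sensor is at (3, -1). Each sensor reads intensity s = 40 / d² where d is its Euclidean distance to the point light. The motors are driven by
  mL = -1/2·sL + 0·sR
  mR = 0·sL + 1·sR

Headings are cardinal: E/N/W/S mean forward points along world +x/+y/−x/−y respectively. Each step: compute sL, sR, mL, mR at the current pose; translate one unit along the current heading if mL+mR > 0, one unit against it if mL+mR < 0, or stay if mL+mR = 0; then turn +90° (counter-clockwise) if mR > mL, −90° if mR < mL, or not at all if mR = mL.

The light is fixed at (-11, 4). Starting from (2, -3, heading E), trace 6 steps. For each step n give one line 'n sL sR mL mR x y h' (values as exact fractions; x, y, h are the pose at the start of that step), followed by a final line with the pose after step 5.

n=0: pose=(2,-3,E); sL=10/73, sR=1/8; mL=-5/73, mR=1/8; mL+mR=33/584 → advance +1; mR−mL=113/584 → turn +1·90°
n=1: pose=(3,-3,N); sL=8/37, sR=40/241; mL=-4/37, mR=40/241; mL+mR=516/8917 → advance +1; mR−mL=2444/8917 → turn +1·90°
n=2: pose=(3,-2,W); sL=4/17, sR=20/73; mL=-2/17, mR=20/73; mL+mR=194/1241 → advance +1; mR−mL=486/1241 → turn +1·90°
n=3: pose=(2,-2,S); sL=40/277, sR=8/45; mL=-20/277, mR=8/45; mL+mR=1316/12465 → advance +1; mR−mL=3116/12465 → turn +1·90°
n=4: pose=(2,-3,E); sL=10/73, sR=1/8; mL=-5/73, mR=1/8; mL+mR=33/584 → advance +1; mR−mL=113/584 → turn +1·90°
n=5: pose=(3,-3,N); sL=8/37, sR=40/241; mL=-4/37, mR=40/241; mL+mR=516/8917 → advance +1; mR−mL=2444/8917 → turn +1·90°

0 10/73 1/8 -5/73 1/8 2 -3 E
1 8/37 40/241 -4/37 40/241 3 -3 N
2 4/17 20/73 -2/17 20/73 3 -2 W
3 40/277 8/45 -20/277 8/45 2 -2 S
4 10/73 1/8 -5/73 1/8 2 -3 E
5 8/37 40/241 -4/37 40/241 3 -3 N
final 3 -2 W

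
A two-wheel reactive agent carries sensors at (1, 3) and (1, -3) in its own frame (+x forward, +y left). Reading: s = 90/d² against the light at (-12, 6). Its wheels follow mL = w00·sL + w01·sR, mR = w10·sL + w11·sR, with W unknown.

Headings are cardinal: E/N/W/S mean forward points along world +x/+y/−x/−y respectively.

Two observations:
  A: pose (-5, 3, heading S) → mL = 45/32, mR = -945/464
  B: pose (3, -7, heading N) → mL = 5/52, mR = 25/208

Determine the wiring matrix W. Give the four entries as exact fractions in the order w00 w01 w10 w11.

0 1/2 1 -1

obs A: pose=(-5,3,S) → sL=45/58, sR=45/16, mL=45/32, mR=-945/464
obs B: pose=(3,-7,N) → sL=5/16, sR=5/26, mL=5/52, mR=25/208
sensor matrix S = [[45/58, 45/16], [5/16, 5/26]]; det S = -70425/96512
solve [mL_A; mL_B] = S·[w00; w01] and [mR_A; mR_B] = S·[w10; w11]:
  w00 = 0, w01 = 1/2, w10 = 1, w11 = -1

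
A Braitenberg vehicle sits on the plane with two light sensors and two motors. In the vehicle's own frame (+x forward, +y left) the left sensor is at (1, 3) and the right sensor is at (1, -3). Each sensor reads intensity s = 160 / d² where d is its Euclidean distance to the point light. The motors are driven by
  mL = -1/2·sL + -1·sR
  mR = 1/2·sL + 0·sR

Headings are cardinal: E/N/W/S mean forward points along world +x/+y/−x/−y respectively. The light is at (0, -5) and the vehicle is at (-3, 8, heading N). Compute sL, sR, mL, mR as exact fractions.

20/29 40/49 -1650/1421 10/29

left sensor world pos  = (-6, 9); dL² = 232
right sensor world pos = (0, 9); dR² = 196
sL = 160/232 = 20/29
sR = 160/196 = 40/49
mL = -1/2·sL + -1·sR = -1650/1421
mR = 1/2·sL + 0·sR = 10/29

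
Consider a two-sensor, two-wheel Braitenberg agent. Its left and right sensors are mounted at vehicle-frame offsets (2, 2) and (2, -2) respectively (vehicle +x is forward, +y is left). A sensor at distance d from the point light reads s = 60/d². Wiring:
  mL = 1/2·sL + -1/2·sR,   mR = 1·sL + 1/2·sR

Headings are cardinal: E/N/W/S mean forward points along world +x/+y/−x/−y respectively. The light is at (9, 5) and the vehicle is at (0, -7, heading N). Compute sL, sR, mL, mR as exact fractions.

left sensor world pos  = (-2, -5); dL² = 221
right sensor world pos = (2, -5); dR² = 149
sL = 60/221 = 60/221
sR = 60/149 = 60/149
mL = 1/2·sL + -1/2·sR = -2160/32929
mR = 1·sL + 1/2·sR = 15570/32929

60/221 60/149 -2160/32929 15570/32929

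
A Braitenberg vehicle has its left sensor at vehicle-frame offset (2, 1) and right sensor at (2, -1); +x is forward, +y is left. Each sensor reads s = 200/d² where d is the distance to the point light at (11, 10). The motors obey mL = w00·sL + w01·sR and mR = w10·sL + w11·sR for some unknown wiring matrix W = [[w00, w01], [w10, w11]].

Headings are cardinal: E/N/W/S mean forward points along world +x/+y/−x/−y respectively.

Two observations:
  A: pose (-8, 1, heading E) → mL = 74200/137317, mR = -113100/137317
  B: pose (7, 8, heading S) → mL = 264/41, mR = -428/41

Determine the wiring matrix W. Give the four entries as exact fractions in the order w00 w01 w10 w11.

obs A: pose=(-8,1,E) → sL=200/353, sR=200/389, mL=74200/137317, mR=-113100/137317
obs B: pose=(7,8,S) → sL=8, sR=200/41, mL=264/41, mR=-428/41
sensor matrix S = [[200/353, 200/389], [8, 200/41]]; det S = -7596800/5629997
solve [mL_A; mL_B] = S·[w00; w01] and [mR_A; mR_B] = S·[w10; w11]:
  w00 = 1/2, w01 = 1/2, w10 = -1, w11 = -1/2

1/2 1/2 -1 -1/2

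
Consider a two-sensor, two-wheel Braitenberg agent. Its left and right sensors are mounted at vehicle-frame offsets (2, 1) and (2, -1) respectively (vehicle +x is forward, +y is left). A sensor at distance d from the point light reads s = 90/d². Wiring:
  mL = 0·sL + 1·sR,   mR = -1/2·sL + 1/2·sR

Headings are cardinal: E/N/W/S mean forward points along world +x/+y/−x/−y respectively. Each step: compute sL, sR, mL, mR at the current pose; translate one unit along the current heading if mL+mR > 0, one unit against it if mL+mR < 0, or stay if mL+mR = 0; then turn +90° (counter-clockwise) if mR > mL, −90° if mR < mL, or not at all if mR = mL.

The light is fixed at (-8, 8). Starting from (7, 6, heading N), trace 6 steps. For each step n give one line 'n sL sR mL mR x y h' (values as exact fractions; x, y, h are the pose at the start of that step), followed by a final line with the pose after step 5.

n=0: pose=(7,6,N); sL=45/98, sR=45/128; mL=45/128, mR=-675/12544; mL+mR=3735/12544 → advance +1; mR−mL=-5085/12544 → turn -1·90°
n=1: pose=(7,7,E); sL=90/289, sR=90/293; mL=90/293, mR=-180/84677; mL+mR=25830/84677 → advance +1; mR−mL=-26190/84677 → turn -1·90°
n=2: pose=(8,7,S); sL=45/149, sR=5/13; mL=5/13, mR=80/1937; mL+mR=825/1937 → advance +1; mR−mL=-665/1937 → turn -1·90°
n=3: pose=(8,6,W); sL=18/41, sR=90/197; mL=90/197, mR=72/8077; mL+mR=3762/8077 → advance +1; mR−mL=-3618/8077 → turn -1·90°
n=4: pose=(7,6,N); sL=45/98, sR=45/128; mL=45/128, mR=-675/12544; mL+mR=3735/12544 → advance +1; mR−mL=-5085/12544 → turn -1·90°
n=5: pose=(7,7,E); sL=90/289, sR=90/293; mL=90/293, mR=-180/84677; mL+mR=25830/84677 → advance +1; mR−mL=-26190/84677 → turn -1·90°

0 45/98 45/128 45/128 -675/12544 7 6 N
1 90/289 90/293 90/293 -180/84677 7 7 E
2 45/149 5/13 5/13 80/1937 8 7 S
3 18/41 90/197 90/197 72/8077 8 6 W
4 45/98 45/128 45/128 -675/12544 7 6 N
5 90/289 90/293 90/293 -180/84677 7 7 E
final 8 7 S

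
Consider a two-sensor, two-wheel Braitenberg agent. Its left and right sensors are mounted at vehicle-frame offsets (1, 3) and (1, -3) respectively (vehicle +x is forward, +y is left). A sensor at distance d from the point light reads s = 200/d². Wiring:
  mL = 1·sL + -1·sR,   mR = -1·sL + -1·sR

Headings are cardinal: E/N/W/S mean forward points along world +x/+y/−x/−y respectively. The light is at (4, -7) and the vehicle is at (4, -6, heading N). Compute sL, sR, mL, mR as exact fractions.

left sensor world pos  = (1, -5); dL² = 13
right sensor world pos = (7, -5); dR² = 13
sL = 200/13 = 200/13
sR = 200/13 = 200/13
mL = 1·sL + -1·sR = 0
mR = -1·sL + -1·sR = -400/13

200/13 200/13 0 -400/13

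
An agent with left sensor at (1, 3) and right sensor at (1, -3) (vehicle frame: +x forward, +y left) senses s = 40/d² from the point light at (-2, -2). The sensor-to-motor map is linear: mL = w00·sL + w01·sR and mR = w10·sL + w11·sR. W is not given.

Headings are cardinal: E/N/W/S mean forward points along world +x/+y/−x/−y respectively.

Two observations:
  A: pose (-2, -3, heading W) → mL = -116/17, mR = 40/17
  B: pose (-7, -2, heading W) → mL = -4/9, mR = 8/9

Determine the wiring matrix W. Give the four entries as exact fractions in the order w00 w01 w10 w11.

obs A: pose=(-2,-3,W) → sL=40/17, sR=8, mL=-116/17, mR=40/17
obs B: pose=(-7,-2,W) → sL=8/9, sR=8/9, mL=-4/9, mR=8/9
sensor matrix S = [[40/17, 8], [8/9, 8/9]]; det S = -256/51
solve [mL_A; mL_B] = S·[w00; w01] and [mR_A; mR_B] = S·[w10; w11]:
  w00 = 1/2, w01 = -1, w10 = 1, w11 = 0

1/2 -1 1 0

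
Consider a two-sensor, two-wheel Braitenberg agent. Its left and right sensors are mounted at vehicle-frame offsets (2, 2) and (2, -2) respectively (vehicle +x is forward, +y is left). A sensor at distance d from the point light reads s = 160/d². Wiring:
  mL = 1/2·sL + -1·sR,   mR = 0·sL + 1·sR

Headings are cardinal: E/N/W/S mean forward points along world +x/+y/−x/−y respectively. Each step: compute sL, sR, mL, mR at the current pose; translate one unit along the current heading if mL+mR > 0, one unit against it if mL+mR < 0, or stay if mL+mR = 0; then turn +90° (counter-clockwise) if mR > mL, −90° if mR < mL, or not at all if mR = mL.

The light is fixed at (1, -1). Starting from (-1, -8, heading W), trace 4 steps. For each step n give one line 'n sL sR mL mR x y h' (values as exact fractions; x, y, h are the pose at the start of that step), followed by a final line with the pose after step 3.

0 160/97 160/41 -12240/3977 160/41 -1 -8 W
1 80/41 80/53 -1160/2173 80/53 -2 -8 S
2 160/37 160/101 2160/3737 160/101 -2 -9 E
3 40/13 40/9 -340/117 40/9 -1 -9 N
final -1 -8 W

n=0: pose=(-1,-8,W); sL=160/97, sR=160/41; mL=-12240/3977, mR=160/41; mL+mR=80/97 → advance +1; mR−mL=27760/3977 → turn +1·90°
n=1: pose=(-2,-8,S); sL=80/41, sR=80/53; mL=-1160/2173, mR=80/53; mL+mR=40/41 → advance +1; mR−mL=4440/2173 → turn +1·90°
n=2: pose=(-2,-9,E); sL=160/37, sR=160/101; mL=2160/3737, mR=160/101; mL+mR=80/37 → advance +1; mR−mL=3760/3737 → turn +1·90°
n=3: pose=(-1,-9,N); sL=40/13, sR=40/9; mL=-340/117, mR=40/9; mL+mR=20/13 → advance +1; mR−mL=860/117 → turn +1·90°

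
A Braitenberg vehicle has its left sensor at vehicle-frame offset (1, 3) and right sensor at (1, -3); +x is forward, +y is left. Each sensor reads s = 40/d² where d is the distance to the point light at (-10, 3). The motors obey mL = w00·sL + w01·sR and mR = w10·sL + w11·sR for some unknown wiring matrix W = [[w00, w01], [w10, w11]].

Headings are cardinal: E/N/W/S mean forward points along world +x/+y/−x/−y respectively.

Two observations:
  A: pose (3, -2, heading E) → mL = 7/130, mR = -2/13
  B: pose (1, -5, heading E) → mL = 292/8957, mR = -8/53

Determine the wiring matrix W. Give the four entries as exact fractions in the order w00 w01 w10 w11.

-1/2 1 0 -1

obs A: pose=(3,-2,E) → sL=1/5, sR=2/13, mL=7/130, mR=-2/13
obs B: pose=(1,-5,E) → sL=40/169, sR=8/53, mL=292/8957, mR=-8/53
sensor matrix S = [[1/5, 2/13], [40/169, 8/53]]; det S = -3624/582205
solve [mL_A; mL_B] = S·[w00; w01] and [mR_A; mR_B] = S·[w10; w11]:
  w00 = -1/2, w01 = 1, w10 = 0, w11 = -1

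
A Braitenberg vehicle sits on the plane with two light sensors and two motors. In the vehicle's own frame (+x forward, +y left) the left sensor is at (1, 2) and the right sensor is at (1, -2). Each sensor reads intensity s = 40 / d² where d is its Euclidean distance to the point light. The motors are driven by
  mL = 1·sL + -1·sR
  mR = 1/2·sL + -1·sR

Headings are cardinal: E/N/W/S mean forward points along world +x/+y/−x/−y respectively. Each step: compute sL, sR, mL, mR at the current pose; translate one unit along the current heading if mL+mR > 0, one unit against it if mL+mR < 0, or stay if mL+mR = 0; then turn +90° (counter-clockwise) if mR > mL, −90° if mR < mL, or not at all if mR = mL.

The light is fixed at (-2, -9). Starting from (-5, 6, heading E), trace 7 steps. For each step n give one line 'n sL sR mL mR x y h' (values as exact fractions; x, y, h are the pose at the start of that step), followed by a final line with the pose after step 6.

0 40/293 40/173 -4800/50689 -8260/50689 -5 6 E
1 1/5 5/29 4/145 -21/290 -6 6 S
2 40/221 40/349 5120/77129 -1860/77129 -6 7 W
3 20/169 20/149 -400/25181 -1890/25181 -7 7 N
4 8/61 8/37 -192/2257 -340/2257 -7 6 E
5 10/53 2/13 24/689 -41/689 -8 6 S
6 8/49 40/373 1024/18277 -468/18277 -8 7 W
final -9 7 N

n=0: pose=(-5,6,E); sL=40/293, sR=40/173; mL=-4800/50689, mR=-8260/50689; mL+mR=-13060/50689 → advance -1; mR−mL=-20/293 → turn -1·90°
n=1: pose=(-6,6,S); sL=1/5, sR=5/29; mL=4/145, mR=-21/290; mL+mR=-13/290 → advance -1; mR−mL=-1/10 → turn -1·90°
n=2: pose=(-6,7,W); sL=40/221, sR=40/349; mL=5120/77129, mR=-1860/77129; mL+mR=3260/77129 → advance +1; mR−mL=-20/221 → turn -1·90°
n=3: pose=(-7,7,N); sL=20/169, sR=20/149; mL=-400/25181, mR=-1890/25181; mL+mR=-2290/25181 → advance -1; mR−mL=-10/169 → turn -1·90°
n=4: pose=(-7,6,E); sL=8/61, sR=8/37; mL=-192/2257, mR=-340/2257; mL+mR=-532/2257 → advance -1; mR−mL=-4/61 → turn -1·90°
n=5: pose=(-8,6,S); sL=10/53, sR=2/13; mL=24/689, mR=-41/689; mL+mR=-17/689 → advance -1; mR−mL=-5/53 → turn -1·90°
n=6: pose=(-8,7,W); sL=8/49, sR=40/373; mL=1024/18277, mR=-468/18277; mL+mR=556/18277 → advance +1; mR−mL=-4/49 → turn -1·90°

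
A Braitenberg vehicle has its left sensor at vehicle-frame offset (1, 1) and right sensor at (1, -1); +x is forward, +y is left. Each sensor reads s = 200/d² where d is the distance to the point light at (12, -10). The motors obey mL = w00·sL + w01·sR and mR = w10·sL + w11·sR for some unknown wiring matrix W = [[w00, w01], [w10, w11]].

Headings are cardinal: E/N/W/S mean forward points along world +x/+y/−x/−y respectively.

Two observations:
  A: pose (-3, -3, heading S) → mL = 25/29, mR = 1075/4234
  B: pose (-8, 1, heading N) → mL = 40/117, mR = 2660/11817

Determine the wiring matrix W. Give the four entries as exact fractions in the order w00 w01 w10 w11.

1 0 -1/2 1

obs A: pose=(-3,-3,S) → sL=25/29, sR=50/73, mL=25/29, mR=1075/4234
obs B: pose=(-8,1,N) → sL=40/117, sR=40/101, mL=40/117, mR=2660/11817
sensor matrix S = [[25/29, 50/73], [40/117, 40/101]]; det S = 2683000/25016589
solve [mL_A; mL_B] = S·[w00; w01] and [mR_A; mR_B] = S·[w10; w11]:
  w00 = 1, w01 = 0, w10 = -1/2, w11 = 1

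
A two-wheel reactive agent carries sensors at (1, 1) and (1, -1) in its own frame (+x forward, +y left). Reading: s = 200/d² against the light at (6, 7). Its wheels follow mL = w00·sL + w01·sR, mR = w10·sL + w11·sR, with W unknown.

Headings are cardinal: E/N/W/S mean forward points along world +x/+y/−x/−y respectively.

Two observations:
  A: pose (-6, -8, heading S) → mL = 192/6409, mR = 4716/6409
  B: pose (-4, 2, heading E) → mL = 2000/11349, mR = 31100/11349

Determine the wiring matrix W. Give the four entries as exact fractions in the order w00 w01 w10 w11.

1/2 -1/2 1/2 1

obs A: pose=(-6,-8,S) → sL=200/377, sR=8/17, mL=192/6409, mR=4716/6409
obs B: pose=(-4,2,E) → sL=200/97, sR=200/117, mL=2000/11349, mR=31100/11349
sensor matrix S = [[200/377, 8/17], [200/97, 200/117]]; det S = -4614400/72735741
solve [mL_A; mL_B] = S·[w00; w01] and [mR_A; mR_B] = S·[w10; w11]:
  w00 = 1/2, w01 = -1/2, w10 = 1/2, w11 = 1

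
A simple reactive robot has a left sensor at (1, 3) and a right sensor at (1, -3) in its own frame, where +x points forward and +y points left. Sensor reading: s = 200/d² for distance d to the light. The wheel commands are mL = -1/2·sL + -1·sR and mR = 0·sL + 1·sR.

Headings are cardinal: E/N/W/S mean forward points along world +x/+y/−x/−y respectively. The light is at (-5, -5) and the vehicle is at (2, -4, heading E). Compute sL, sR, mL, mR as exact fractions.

left sensor world pos  = (3, -1); dL² = 80
right sensor world pos = (3, -7); dR² = 68
sL = 200/80 = 5/2
sR = 200/68 = 50/17
mL = -1/2·sL + -1·sR = -285/68
mR = 0·sL + 1·sR = 50/17

5/2 50/17 -285/68 50/17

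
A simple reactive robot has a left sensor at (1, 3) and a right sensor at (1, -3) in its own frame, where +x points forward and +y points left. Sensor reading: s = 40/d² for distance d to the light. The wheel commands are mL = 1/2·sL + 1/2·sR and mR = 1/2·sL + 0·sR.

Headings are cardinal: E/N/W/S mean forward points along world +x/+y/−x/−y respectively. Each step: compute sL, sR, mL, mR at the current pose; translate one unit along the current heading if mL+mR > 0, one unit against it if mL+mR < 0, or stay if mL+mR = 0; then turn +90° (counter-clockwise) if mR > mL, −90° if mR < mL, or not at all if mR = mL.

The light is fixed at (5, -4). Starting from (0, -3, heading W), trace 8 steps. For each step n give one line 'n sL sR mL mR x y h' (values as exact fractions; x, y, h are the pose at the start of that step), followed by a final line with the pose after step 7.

0 1 10/13 23/26 1/2 0 -3 W
1 8/17 40/13 392/221 4/17 -1 -3 N
2 4/5 20/13 76/65 2/5 -1 -2 E
3 8 8/13 56/13 4 0 -2 S
4 1 10/13 23/26 1/2 0 -3 W
5 8/17 40/13 392/221 4/17 -1 -3 N
6 4/5 20/13 76/65 2/5 -1 -2 E
7 8 8/13 56/13 4 0 -2 S
final 0 -3 W

n=0: pose=(0,-3,W); sL=1, sR=10/13; mL=23/26, mR=1/2; mL+mR=18/13 → advance +1; mR−mL=-5/13 → turn -1·90°
n=1: pose=(-1,-3,N); sL=8/17, sR=40/13; mL=392/221, mR=4/17; mL+mR=444/221 → advance +1; mR−mL=-20/13 → turn -1·90°
n=2: pose=(-1,-2,E); sL=4/5, sR=20/13; mL=76/65, mR=2/5; mL+mR=102/65 → advance +1; mR−mL=-10/13 → turn -1·90°
n=3: pose=(0,-2,S); sL=8, sR=8/13; mL=56/13, mR=4; mL+mR=108/13 → advance +1; mR−mL=-4/13 → turn -1·90°
n=4: pose=(0,-3,W); sL=1, sR=10/13; mL=23/26, mR=1/2; mL+mR=18/13 → advance +1; mR−mL=-5/13 → turn -1·90°
n=5: pose=(-1,-3,N); sL=8/17, sR=40/13; mL=392/221, mR=4/17; mL+mR=444/221 → advance +1; mR−mL=-20/13 → turn -1·90°
n=6: pose=(-1,-2,E); sL=4/5, sR=20/13; mL=76/65, mR=2/5; mL+mR=102/65 → advance +1; mR−mL=-10/13 → turn -1·90°
n=7: pose=(0,-2,S); sL=8, sR=8/13; mL=56/13, mR=4; mL+mR=108/13 → advance +1; mR−mL=-4/13 → turn -1·90°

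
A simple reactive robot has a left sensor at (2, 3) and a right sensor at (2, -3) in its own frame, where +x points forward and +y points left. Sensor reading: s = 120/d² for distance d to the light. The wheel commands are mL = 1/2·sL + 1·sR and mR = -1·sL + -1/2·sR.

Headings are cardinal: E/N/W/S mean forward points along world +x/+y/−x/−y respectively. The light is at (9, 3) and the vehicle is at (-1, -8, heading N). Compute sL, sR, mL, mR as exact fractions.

left sensor world pos  = (-4, -6); dL² = 250
right sensor world pos = (2, -6); dR² = 130
sL = 120/250 = 12/25
sR = 120/130 = 12/13
mL = 1/2·sL + 1·sR = 378/325
mR = -1·sL + -1/2·sR = -306/325

12/25 12/13 378/325 -306/325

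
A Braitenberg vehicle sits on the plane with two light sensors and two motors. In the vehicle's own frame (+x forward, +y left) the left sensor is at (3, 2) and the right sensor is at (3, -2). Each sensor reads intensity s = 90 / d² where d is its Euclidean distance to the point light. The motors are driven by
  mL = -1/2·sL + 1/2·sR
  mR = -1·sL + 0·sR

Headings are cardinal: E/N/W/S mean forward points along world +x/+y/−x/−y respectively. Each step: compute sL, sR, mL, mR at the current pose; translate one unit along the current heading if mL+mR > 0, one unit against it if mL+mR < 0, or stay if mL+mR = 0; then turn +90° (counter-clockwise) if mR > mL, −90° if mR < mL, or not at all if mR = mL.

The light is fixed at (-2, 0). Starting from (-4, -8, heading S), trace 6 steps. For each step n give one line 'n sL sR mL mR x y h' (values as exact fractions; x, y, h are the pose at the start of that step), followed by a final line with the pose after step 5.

0 90/121 90/137 -720/16577 -90/121 -4 -8 S
1 45/53 9/5 126/265 -45/53 -4 -7 W
2 18/5 90/17 72/85 -18/5 -3 -7 N
3 9/4 45/52 -9/13 -9/4 -3 -8 E
4 90/121 90/137 -720/16577 -90/121 -4 -8 S
5 45/53 9/5 126/265 -45/53 -4 -7 W
final -3 -7 N

n=0: pose=(-4,-8,S); sL=90/121, sR=90/137; mL=-720/16577, mR=-90/121; mL+mR=-13050/16577 → advance -1; mR−mL=-11610/16577 → turn -1·90°
n=1: pose=(-4,-7,W); sL=45/53, sR=9/5; mL=126/265, mR=-45/53; mL+mR=-99/265 → advance -1; mR−mL=-351/265 → turn -1·90°
n=2: pose=(-3,-7,N); sL=18/5, sR=90/17; mL=72/85, mR=-18/5; mL+mR=-234/85 → advance -1; mR−mL=-378/85 → turn -1·90°
n=3: pose=(-3,-8,E); sL=9/4, sR=45/52; mL=-9/13, mR=-9/4; mL+mR=-153/52 → advance -1; mR−mL=-81/52 → turn -1·90°
n=4: pose=(-4,-8,S); sL=90/121, sR=90/137; mL=-720/16577, mR=-90/121; mL+mR=-13050/16577 → advance -1; mR−mL=-11610/16577 → turn -1·90°
n=5: pose=(-4,-7,W); sL=45/53, sR=9/5; mL=126/265, mR=-45/53; mL+mR=-99/265 → advance -1; mR−mL=-351/265 → turn -1·90°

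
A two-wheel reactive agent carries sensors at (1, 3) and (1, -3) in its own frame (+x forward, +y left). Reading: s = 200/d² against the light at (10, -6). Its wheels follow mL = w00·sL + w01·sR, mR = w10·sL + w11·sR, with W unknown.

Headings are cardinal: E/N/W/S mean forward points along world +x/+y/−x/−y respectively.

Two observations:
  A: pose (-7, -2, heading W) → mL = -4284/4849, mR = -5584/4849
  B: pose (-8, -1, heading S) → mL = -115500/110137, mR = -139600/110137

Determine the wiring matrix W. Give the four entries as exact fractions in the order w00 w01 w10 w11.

obs A: pose=(-7,-2,W) → sL=8/13, sR=200/373, mL=-4284/4849, mR=-5584/4849
obs B: pose=(-8,-1,S) → sL=200/241, sR=200/457, mL=-115500/110137, mR=-139600/110137
sensor matrix S = [[8/13, 200/373], [200/241, 200/457]]; det S = -93811200/534054313
solve [mL_A; mL_B] = S·[w00; w01] and [mR_A; mR_B] = S·[w10; w11]:
  w00 = -1, w01 = -1/2, w10 = -1, w11 = -1

-1 -1/2 -1 -1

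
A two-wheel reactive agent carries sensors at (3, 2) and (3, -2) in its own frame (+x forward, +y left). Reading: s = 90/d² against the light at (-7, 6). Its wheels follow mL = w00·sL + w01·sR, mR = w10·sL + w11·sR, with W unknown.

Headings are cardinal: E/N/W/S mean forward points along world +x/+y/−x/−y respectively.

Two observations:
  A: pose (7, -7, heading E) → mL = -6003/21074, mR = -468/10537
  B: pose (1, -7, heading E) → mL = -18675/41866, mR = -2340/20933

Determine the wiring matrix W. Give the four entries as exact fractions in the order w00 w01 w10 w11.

obs A: pose=(7,-7,E) → sL=9/41, sR=45/257, mL=-6003/21074, mR=-468/10537
obs B: pose=(1,-7,E) → sL=45/121, sR=45/173, mL=-18675/41866, mR=-2340/20933
sensor matrix S = [[9/41, 45/257], [45/121, 45/173]]; det S = -1769040/220571021
solve [mL_A; mL_B] = S·[w00; w01] and [mR_A; mR_B] = S·[w10; w11]:
  w00 = -1/2, w01 = -1, w10 = -1, w11 = 1

-1/2 -1 -1 1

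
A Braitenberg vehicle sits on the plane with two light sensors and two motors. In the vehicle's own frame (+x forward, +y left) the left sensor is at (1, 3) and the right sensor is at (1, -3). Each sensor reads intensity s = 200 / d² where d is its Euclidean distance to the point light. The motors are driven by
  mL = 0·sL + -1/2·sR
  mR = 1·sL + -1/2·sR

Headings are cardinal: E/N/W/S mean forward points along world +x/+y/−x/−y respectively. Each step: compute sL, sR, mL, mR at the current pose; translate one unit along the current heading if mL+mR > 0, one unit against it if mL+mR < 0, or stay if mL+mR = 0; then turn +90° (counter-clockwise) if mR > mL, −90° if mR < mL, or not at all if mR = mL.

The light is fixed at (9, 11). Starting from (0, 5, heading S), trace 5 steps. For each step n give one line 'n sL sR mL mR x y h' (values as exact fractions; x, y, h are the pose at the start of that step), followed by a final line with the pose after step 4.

0 40/17 200/193 -100/193 6020/3281 0 5 S
1 5/2 50/41 -25/41 155/82 0 4 E
2 200/157 200/61 -100/61 -3500/9577 1 4 N
3 100/101 100/53 -50/53 250/5353 1 3 W
4 200/97 200/181 -100/181 26500/17557 2 3 S
final 2 2 E

n=0: pose=(0,5,S); sL=40/17, sR=200/193; mL=-100/193, mR=6020/3281; mL+mR=4320/3281 → advance +1; mR−mL=40/17 → turn +1·90°
n=1: pose=(0,4,E); sL=5/2, sR=50/41; mL=-25/41, mR=155/82; mL+mR=105/82 → advance +1; mR−mL=5/2 → turn +1·90°
n=2: pose=(1,4,N); sL=200/157, sR=200/61; mL=-100/61, mR=-3500/9577; mL+mR=-19200/9577 → advance -1; mR−mL=200/157 → turn +1·90°
n=3: pose=(1,3,W); sL=100/101, sR=100/53; mL=-50/53, mR=250/5353; mL+mR=-4800/5353 → advance -1; mR−mL=100/101 → turn +1·90°
n=4: pose=(2,3,S); sL=200/97, sR=200/181; mL=-100/181, mR=26500/17557; mL+mR=16800/17557 → advance +1; mR−mL=200/97 → turn +1·90°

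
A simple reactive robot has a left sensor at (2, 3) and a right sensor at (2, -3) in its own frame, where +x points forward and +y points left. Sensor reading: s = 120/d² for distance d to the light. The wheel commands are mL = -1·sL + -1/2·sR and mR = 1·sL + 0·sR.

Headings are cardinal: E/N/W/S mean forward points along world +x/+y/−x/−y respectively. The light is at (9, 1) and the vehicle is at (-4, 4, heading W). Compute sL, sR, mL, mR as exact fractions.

left sensor world pos  = (-6, 1); dL² = 225
right sensor world pos = (-6, 7); dR² = 261
sL = 120/225 = 8/15
sR = 120/261 = 40/87
mL = -1·sL + -1/2·sR = -332/435
mR = 1·sL + 0·sR = 8/15

8/15 40/87 -332/435 8/15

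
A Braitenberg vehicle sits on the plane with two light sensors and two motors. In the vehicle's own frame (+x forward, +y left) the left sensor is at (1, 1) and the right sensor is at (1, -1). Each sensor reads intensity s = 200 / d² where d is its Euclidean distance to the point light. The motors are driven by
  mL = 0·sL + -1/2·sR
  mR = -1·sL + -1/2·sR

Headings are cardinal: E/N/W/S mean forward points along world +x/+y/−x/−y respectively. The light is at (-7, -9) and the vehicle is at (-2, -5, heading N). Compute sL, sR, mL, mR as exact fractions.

left sensor world pos  = (-3, -4); dL² = 41
right sensor world pos = (-1, -4); dR² = 61
sL = 200/41 = 200/41
sR = 200/61 = 200/61
mL = 0·sL + -1/2·sR = -100/61
mR = -1·sL + -1/2·sR = -16300/2501

200/41 200/61 -100/61 -16300/2501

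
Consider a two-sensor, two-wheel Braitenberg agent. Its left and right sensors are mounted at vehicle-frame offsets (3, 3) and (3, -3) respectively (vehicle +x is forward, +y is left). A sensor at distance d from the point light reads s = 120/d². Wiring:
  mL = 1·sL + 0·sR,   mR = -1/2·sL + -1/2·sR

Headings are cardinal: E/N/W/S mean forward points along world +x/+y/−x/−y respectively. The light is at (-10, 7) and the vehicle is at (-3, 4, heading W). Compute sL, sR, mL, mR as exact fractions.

30/13 15/2 30/13 -255/52

left sensor world pos  = (-6, 1); dL² = 52
right sensor world pos = (-6, 7); dR² = 16
sL = 120/52 = 30/13
sR = 120/16 = 15/2
mL = 1·sL + 0·sR = 30/13
mR = -1/2·sL + -1/2·sR = -255/52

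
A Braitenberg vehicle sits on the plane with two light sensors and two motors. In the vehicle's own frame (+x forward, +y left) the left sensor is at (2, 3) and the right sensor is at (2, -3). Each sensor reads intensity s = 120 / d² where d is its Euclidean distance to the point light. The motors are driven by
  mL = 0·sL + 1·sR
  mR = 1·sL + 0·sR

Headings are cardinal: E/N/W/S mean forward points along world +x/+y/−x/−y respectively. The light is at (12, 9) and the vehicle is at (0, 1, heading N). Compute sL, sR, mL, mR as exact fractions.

40/87 40/39 40/39 40/87

left sensor world pos  = (-3, 3); dL² = 261
right sensor world pos = (3, 3); dR² = 117
sL = 120/261 = 40/87
sR = 120/117 = 40/39
mL = 0·sL + 1·sR = 40/39
mR = 1·sL + 0·sR = 40/87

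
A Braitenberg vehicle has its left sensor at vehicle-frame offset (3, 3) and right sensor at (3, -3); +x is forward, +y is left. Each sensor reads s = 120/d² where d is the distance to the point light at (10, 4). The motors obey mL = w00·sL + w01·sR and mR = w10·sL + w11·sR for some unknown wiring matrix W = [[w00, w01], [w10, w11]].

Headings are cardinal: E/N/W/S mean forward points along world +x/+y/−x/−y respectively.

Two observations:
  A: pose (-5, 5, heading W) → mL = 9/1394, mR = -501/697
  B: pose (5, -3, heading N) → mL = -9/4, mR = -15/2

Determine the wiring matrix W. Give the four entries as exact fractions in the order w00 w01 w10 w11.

1/2 -1/2 -1 -1

obs A: pose=(-5,5,W) → sL=15/41, sR=6/17, mL=9/1394, mR=-501/697
obs B: pose=(5,-3,N) → sL=3/2, sR=6, mL=-9/4, mR=-15/2
sensor matrix S = [[15/41, 6/17], [3/2, 6]]; det S = 1161/697
solve [mL_A; mL_B] = S·[w00; w01] and [mR_A; mR_B] = S·[w10; w11]:
  w00 = 1/2, w01 = -1/2, w10 = -1, w11 = -1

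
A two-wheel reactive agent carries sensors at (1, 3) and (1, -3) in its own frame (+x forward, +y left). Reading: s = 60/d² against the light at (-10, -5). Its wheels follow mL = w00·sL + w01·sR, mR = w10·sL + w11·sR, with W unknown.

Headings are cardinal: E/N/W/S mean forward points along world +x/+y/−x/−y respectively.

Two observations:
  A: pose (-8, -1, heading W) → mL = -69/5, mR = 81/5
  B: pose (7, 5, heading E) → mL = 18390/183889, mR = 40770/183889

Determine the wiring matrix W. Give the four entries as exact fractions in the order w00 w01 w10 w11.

-1/2 1 1/2 1

obs A: pose=(-8,-1,W) → sL=30, sR=6/5, mL=-69/5, mR=81/5
obs B: pose=(7,5,E) → sL=60/493, sR=60/373, mL=18390/183889, mR=40770/183889
sensor matrix S = [[30, 6/5], [60/493, 60/373]]; det S = 860544/183889
solve [mL_A; mL_B] = S·[w00; w01] and [mR_A; mR_B] = S·[w10; w11]:
  w00 = -1/2, w01 = 1, w10 = 1/2, w11 = 1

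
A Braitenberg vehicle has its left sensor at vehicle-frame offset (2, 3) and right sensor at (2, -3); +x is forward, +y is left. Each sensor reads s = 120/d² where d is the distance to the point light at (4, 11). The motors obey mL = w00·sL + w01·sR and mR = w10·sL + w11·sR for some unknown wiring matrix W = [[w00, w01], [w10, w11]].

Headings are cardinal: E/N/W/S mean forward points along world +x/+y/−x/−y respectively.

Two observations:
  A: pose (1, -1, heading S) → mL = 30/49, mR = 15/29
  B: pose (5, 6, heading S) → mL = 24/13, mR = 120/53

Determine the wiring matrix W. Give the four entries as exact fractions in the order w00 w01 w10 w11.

1 0 0 1

obs A: pose=(1,-1,S) → sL=30/49, sR=15/29, mL=30/49, mR=15/29
obs B: pose=(5,6,S) → sL=24/13, sR=120/53, mL=24/13, mR=120/53
sensor matrix S = [[30/49, 15/29], [24/13, 120/53]]; det S = 422280/979069
solve [mL_A; mL_B] = S·[w00; w01] and [mR_A; mR_B] = S·[w10; w11]:
  w00 = 1, w01 = 0, w10 = 0, w11 = 1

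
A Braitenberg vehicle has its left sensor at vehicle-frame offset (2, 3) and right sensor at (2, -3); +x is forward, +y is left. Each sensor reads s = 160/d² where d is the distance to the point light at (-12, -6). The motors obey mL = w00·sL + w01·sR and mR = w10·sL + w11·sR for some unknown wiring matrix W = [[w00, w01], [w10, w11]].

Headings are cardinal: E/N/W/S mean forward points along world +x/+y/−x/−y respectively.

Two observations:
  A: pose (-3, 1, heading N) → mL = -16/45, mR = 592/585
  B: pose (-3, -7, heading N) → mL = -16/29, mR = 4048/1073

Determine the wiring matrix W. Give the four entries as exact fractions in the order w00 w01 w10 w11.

obs A: pose=(-3,1,N) → sL=160/117, sR=32/45, mL=-16/45, mR=592/585
obs B: pose=(-3,-7,N) → sL=160/37, sR=32/29, mL=-16/29, mR=4048/1073
sensor matrix S = [[160/117, 32/45], [160/37, 32/29]]; det S = -65536/41847
solve [mL_A; mL_B] = S·[w00; w01] and [mR_A; mR_B] = S·[w10; w11]:
  w00 = 0, w01 = -1/2, w10 = 1, w11 = -1/2

0 -1/2 1 -1/2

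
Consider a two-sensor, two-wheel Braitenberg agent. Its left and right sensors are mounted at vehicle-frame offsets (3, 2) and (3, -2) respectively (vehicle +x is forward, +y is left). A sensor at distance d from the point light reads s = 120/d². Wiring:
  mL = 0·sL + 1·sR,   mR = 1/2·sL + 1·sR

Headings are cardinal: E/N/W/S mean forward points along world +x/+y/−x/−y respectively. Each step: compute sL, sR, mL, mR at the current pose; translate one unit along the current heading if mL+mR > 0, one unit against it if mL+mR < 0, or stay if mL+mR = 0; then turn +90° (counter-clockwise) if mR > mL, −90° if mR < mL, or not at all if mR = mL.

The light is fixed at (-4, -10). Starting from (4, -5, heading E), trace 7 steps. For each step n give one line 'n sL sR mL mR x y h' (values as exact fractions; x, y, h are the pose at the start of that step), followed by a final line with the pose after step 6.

0 12/17 12/13 12/13 282/221 4 -5 E
1 120/113 24/37 24/37 4932/4181 5 -5 N
2 30/13 6/5 6/5 153/65 5 -4 W
3 120/109 8/3 8/3 1052/327 4 -4 S
4 12/17 12/13 12/13 282/221 4 -5 E
5 120/113 24/37 24/37 4932/4181 5 -5 N
6 30/13 6/5 6/5 153/65 5 -4 W
final 4 -4 S

n=0: pose=(4,-5,E); sL=12/17, sR=12/13; mL=12/13, mR=282/221; mL+mR=486/221 → advance +1; mR−mL=6/17 → turn +1·90°
n=1: pose=(5,-5,N); sL=120/113, sR=24/37; mL=24/37, mR=4932/4181; mL+mR=7644/4181 → advance +1; mR−mL=60/113 → turn +1·90°
n=2: pose=(5,-4,W); sL=30/13, sR=6/5; mL=6/5, mR=153/65; mL+mR=231/65 → advance +1; mR−mL=15/13 → turn +1·90°
n=3: pose=(4,-4,S); sL=120/109, sR=8/3; mL=8/3, mR=1052/327; mL+mR=1924/327 → advance +1; mR−mL=60/109 → turn +1·90°
n=4: pose=(4,-5,E); sL=12/17, sR=12/13; mL=12/13, mR=282/221; mL+mR=486/221 → advance +1; mR−mL=6/17 → turn +1·90°
n=5: pose=(5,-5,N); sL=120/113, sR=24/37; mL=24/37, mR=4932/4181; mL+mR=7644/4181 → advance +1; mR−mL=60/113 → turn +1·90°
n=6: pose=(5,-4,W); sL=30/13, sR=6/5; mL=6/5, mR=153/65; mL+mR=231/65 → advance +1; mR−mL=15/13 → turn +1·90°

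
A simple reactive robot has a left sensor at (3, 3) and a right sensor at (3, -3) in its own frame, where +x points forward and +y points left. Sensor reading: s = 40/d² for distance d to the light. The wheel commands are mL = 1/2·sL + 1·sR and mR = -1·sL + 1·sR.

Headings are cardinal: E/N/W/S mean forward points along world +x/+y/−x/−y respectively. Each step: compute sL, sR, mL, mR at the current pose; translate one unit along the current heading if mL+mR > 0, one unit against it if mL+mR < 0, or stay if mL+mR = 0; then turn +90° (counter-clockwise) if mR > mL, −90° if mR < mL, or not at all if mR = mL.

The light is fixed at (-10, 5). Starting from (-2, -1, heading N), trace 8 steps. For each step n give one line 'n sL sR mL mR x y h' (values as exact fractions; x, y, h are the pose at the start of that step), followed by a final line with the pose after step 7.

n=0: pose=(-2,-1,N); sL=20/17, sR=4/13; mL=198/221, mR=-192/221; mL+mR=6/221 → advance +1; mR−mL=-30/17 → turn -1·90°
n=1: pose=(-2,0,E); sL=8/25, sR=8/37; mL=348/925, mR=-96/925; mL+mR=252/925 → advance +1; mR−mL=-12/25 → turn -1·90°
n=2: pose=(-1,0,S); sL=5/26, sR=2/5; mL=129/260, mR=27/130; mL+mR=183/260 → advance +1; mR−mL=-15/52 → turn -1·90°
n=3: pose=(-1,-1,W); sL=40/117, sR=8/9; mL=124/117, mR=64/117; mL+mR=188/117 → advance +1; mR−mL=-20/39 → turn -1·90°
n=4: pose=(-2,-1,N); sL=20/17, sR=4/13; mL=198/221, mR=-192/221; mL+mR=6/221 → advance +1; mR−mL=-30/17 → turn -1·90°
n=5: pose=(-2,0,E); sL=8/25, sR=8/37; mL=348/925, mR=-96/925; mL+mR=252/925 → advance +1; mR−mL=-12/25 → turn -1·90°
n=6: pose=(-1,0,S); sL=5/26, sR=2/5; mL=129/260, mR=27/130; mL+mR=183/260 → advance +1; mR−mL=-15/52 → turn -1·90°
n=7: pose=(-1,-1,W); sL=40/117, sR=8/9; mL=124/117, mR=64/117; mL+mR=188/117 → advance +1; mR−mL=-20/39 → turn -1·90°

0 20/17 4/13 198/221 -192/221 -2 -1 N
1 8/25 8/37 348/925 -96/925 -2 0 E
2 5/26 2/5 129/260 27/130 -1 0 S
3 40/117 8/9 124/117 64/117 -1 -1 W
4 20/17 4/13 198/221 -192/221 -2 -1 N
5 8/25 8/37 348/925 -96/925 -2 0 E
6 5/26 2/5 129/260 27/130 -1 0 S
7 40/117 8/9 124/117 64/117 -1 -1 W
final -2 -1 N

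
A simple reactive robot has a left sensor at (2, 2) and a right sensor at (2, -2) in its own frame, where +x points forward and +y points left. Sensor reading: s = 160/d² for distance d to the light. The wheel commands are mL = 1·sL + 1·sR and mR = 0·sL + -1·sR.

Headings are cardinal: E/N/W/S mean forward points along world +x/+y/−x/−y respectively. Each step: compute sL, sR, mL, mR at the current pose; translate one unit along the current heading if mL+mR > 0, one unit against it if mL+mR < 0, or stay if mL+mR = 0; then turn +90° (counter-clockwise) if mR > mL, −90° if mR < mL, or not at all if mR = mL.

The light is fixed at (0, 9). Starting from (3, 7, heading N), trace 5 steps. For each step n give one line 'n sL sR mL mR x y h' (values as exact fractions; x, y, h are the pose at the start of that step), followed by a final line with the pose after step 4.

0 160 32/5 832/5 -32/5 3 7 N
1 80/13 80/17 2400/221 -80/17 3 8 E
2 32/9 160/13 1856/117 -160/13 4 8 S
3 8 40 48 -40 4 7 W
4 160 32/5 832/5 -32/5 3 7 N
final 3 8 E

n=0: pose=(3,7,N); sL=160, sR=32/5; mL=832/5, mR=-32/5; mL+mR=160 → advance +1; mR−mL=-864/5 → turn -1·90°
n=1: pose=(3,8,E); sL=80/13, sR=80/17; mL=2400/221, mR=-80/17; mL+mR=80/13 → advance +1; mR−mL=-3440/221 → turn -1·90°
n=2: pose=(4,8,S); sL=32/9, sR=160/13; mL=1856/117, mR=-160/13; mL+mR=32/9 → advance +1; mR−mL=-3296/117 → turn -1·90°
n=3: pose=(4,7,W); sL=8, sR=40; mL=48, mR=-40; mL+mR=8 → advance +1; mR−mL=-88 → turn -1·90°
n=4: pose=(3,7,N); sL=160, sR=32/5; mL=832/5, mR=-32/5; mL+mR=160 → advance +1; mR−mL=-864/5 → turn -1·90°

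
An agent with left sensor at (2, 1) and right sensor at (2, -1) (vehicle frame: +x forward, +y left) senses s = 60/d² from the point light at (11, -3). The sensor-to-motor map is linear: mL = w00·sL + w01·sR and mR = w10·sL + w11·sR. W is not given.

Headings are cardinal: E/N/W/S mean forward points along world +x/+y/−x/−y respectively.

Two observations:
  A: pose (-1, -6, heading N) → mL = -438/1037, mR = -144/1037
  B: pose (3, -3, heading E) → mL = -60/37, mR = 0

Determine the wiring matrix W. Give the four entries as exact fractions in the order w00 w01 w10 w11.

-1/2 -1/2 1 -1

obs A: pose=(-1,-6,N) → sL=6/17, sR=30/61, mL=-438/1037, mR=-144/1037
obs B: pose=(3,-3,E) → sL=60/37, sR=60/37, mL=-60/37, mR=0
sensor matrix S = [[6/17, 30/61], [60/37, 60/37]]; det S = -8640/38369
solve [mL_A; mL_B] = S·[w00; w01] and [mR_A; mR_B] = S·[w10; w11]:
  w00 = -1/2, w01 = -1/2, w10 = 1, w11 = -1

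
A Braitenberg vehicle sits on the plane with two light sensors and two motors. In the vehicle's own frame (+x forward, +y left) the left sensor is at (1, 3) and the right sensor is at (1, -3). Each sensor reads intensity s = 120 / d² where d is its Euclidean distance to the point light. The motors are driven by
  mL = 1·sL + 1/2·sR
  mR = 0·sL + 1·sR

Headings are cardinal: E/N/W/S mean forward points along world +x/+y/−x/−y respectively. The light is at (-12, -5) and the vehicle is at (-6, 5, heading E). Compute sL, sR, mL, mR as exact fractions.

60/109 60/49 6210/5341 60/49

left sensor world pos  = (-5, 8); dL² = 218
right sensor world pos = (-5, 2); dR² = 98
sL = 120/218 = 60/109
sR = 120/98 = 60/49
mL = 1·sL + 1/2·sR = 6210/5341
mR = 0·sL + 1·sR = 60/49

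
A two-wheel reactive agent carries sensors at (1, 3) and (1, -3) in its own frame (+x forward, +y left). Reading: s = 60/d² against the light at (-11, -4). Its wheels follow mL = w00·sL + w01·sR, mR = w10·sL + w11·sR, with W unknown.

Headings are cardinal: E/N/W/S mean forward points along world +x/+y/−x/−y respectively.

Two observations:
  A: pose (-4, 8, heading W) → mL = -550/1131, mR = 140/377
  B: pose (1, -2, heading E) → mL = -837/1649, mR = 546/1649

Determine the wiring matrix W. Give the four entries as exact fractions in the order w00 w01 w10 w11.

-1/2 -1 1/2 1/2

obs A: pose=(-4,8,W) → sL=20/39, sR=20/87, mL=-550/1131, mR=140/377
obs B: pose=(1,-2,E) → sL=30/97, sR=6/17, mL=-837/1649, mR=546/1649
sensor matrix S = [[20/39, 20/87], [30/97, 6/17]]; det S = 68320/621673
solve [mL_A; mL_B] = S·[w00; w01] and [mR_A; mR_B] = S·[w10; w11]:
  w00 = -1/2, w01 = -1, w10 = 1/2, w11 = 1/2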